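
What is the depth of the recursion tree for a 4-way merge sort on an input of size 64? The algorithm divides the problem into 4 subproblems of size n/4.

For divide and conquer with division factor 4:

Problem sizes at each level:
Level 0: 64
Level 1: 16
Level 2: 4
Level 3: 1

The root is level 0 and the size-1 base case is level 3 (the tree spans levels 0 through 3, i.e. 4 levels counting the root), so the depth is the number of divisions: log_4(64) = 3

The recursion tree depth is log_4(64) = 3. At each level, the problem size is divided by 4, so it takes 3 divisions to reduce to a base case of size 1. The algorithm makes 4 recursive calls at each level.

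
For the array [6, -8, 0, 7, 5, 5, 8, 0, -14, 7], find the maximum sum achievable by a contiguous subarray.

Using Kadane's algorithm on [6, -8, 0, 7, 5, 5, 8, 0, -14, 7]:

Scanning through the array:
Position 1 (value -8): max_ending_here = -2, max_so_far = 6
Position 2 (value 0): max_ending_here = 0, max_so_far = 6
Position 3 (value 7): max_ending_here = 7, max_so_far = 7
Position 4 (value 5): max_ending_here = 12, max_so_far = 12
Position 5 (value 5): max_ending_here = 17, max_so_far = 17
Position 6 (value 8): max_ending_here = 25, max_so_far = 25
Position 7 (value 0): max_ending_here = 25, max_so_far = 25
Position 8 (value -14): max_ending_here = 11, max_so_far = 25
Position 9 (value 7): max_ending_here = 18, max_so_far = 25

Maximum subarray: [0, 7, 5, 5, 8]
Maximum sum: 25

The maximum subarray is [0, 7, 5, 5, 8] with sum 25. This subarray runs from index 2 to index 6.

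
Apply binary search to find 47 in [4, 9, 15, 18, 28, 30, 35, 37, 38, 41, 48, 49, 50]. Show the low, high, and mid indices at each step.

Binary search for 47 in [4, 9, 15, 18, 28, 30, 35, 37, 38, 41, 48, 49, 50]:

lo=0, hi=12, mid=6, arr[mid]=35 -> 35 < 47, search right half
lo=7, hi=12, mid=9, arr[mid]=41 -> 41 < 47, search right half
lo=10, hi=12, mid=11, arr[mid]=49 -> 49 > 47, search left half
lo=10, hi=10, mid=10, arr[mid]=48 -> 48 > 47, search left half
lo=10 > hi=9, target 47 not found

Binary search determines that 47 is not in the array after 4 comparisons. The search space was exhausted without finding the target.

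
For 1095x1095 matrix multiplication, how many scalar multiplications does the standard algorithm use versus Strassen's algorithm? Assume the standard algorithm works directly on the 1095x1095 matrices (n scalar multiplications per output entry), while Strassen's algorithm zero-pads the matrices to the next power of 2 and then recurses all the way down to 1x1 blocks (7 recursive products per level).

Matrix multiplication for 1095x1095 matrices:

Strassen's algorithm requires power-of-2 dimensions. Pad 1095x1095 to 2048x2048 (next power of 2).

Standard algorithm: 1095^3 = 1312932375 multiplications
Strassen's algorithm: 7^(log2(2048)) = 7^11 = 1977326743 multiplications
Difference: 1312932375 - 1977326743 = -664394368 (Strassen uses MORE here due to padding overhead — for small or just-over-power-of-2 n, padding can outweigh the per-level savings)

Standard: 1312932375 multiplications (1095^3). Strassen: 1977326743 multiplications (7^11, after padding to 2048x2048). Strassen reduces 8 recursive multiplications to 7 at each level.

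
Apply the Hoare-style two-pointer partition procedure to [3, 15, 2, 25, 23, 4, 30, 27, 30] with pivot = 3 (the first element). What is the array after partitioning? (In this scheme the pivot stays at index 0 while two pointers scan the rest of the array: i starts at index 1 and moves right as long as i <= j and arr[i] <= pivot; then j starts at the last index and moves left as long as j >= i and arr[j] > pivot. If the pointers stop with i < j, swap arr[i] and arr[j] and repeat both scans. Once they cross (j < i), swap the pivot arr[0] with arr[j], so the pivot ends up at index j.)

Hoare-style two-pointer partition with pivot = 3:

Initial array: [3, 15, 2, 25, 23, 4, 30, 27, 30]

Pointers start at i = 1, j = 8.
i stops at index 1 (arr[1]=15 > 3), j stops at index 2 (arr[2]=2 <= 3): swap arr[1] and arr[2], array becomes [3, 2, 15, 25, 23, 4, 30, 27, 30]
i ends at 2, j ends at 1: the pointers have crossed (j < i), so scanning stops.

Swap pivot arr[0] with arr[1] to place pivot at position 1: [2, 3, 15, 25, 23, 4, 30, 27, 30]
Pivot position: 1

After partitioning with pivot 3, the array becomes [2, 3, 15, 25, 23, 4, 30, 27, 30]. The pivot is placed at index 1. All elements to the left of the pivot are <= 3, and all elements to the right are > 3.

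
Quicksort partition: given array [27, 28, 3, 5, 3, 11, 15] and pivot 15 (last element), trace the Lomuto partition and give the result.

Lomuto partition with pivot = 15:

Initial array: [27, 28, 3, 5, 3, 11, 15]

arr[0]=27 > 15: no swap
arr[1]=28 > 15: no swap
arr[2]=3 <= 15: swap with position 0, array becomes [3, 28, 27, 5, 3, 11, 15]
arr[3]=5 <= 15: swap with position 1, array becomes [3, 5, 27, 28, 3, 11, 15]
arr[4]=3 <= 15: swap with position 2, array becomes [3, 5, 3, 28, 27, 11, 15]
arr[5]=11 <= 15: swap with position 3, array becomes [3, 5, 3, 11, 27, 28, 15]

Place pivot at position 4: [3, 5, 3, 11, 15, 28, 27]
Pivot position: 4

After partitioning with pivot 15, the array becomes [3, 5, 3, 11, 15, 28, 27]. The pivot is placed at index 4. All elements to the left of the pivot are <= 15, and all elements to the right are > 15.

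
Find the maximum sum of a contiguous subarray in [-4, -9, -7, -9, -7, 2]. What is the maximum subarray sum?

Using Kadane's algorithm on [-4, -9, -7, -9, -7, 2]:

Scanning through the array:
Position 1 (value -9): max_ending_here = -9, max_so_far = -4
Position 2 (value -7): max_ending_here = -7, max_so_far = -4
Position 3 (value -9): max_ending_here = -9, max_so_far = -4
Position 4 (value -7): max_ending_here = -7, max_so_far = -4
Position 5 (value 2): max_ending_here = 2, max_so_far = 2

Maximum subarray: [2]
Maximum sum: 2

The maximum subarray is [2] with sum 2. This subarray runs from index 5 to index 5.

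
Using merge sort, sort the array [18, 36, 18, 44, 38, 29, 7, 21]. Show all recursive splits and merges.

Merge sort trace:

Split: [18, 36, 18, 44, 38, 29, 7, 21] -> [18, 36, 18, 44] and [38, 29, 7, 21]
  Split: [18, 36, 18, 44] -> [18, 36] and [18, 44]
    Split: [18, 36] -> [18] and [36]
    Merge: [18] + [36] -> [18, 36]
    Split: [18, 44] -> [18] and [44]
    Merge: [18] + [44] -> [18, 44]
  Merge: [18, 36] + [18, 44] -> [18, 18, 36, 44]
  Split: [38, 29, 7, 21] -> [38, 29] and [7, 21]
    Split: [38, 29] -> [38] and [29]
    Merge: [38] + [29] -> [29, 38]
    Split: [7, 21] -> [7] and [21]
    Merge: [7] + [21] -> [7, 21]
  Merge: [29, 38] + [7, 21] -> [7, 21, 29, 38]
Merge: [18, 18, 36, 44] + [7, 21, 29, 38] -> [7, 18, 18, 21, 29, 36, 38, 44]

Final sorted array: [7, 18, 18, 21, 29, 36, 38, 44]

The merge sort proceeds by recursively splitting the array and merging sorted halves.
After all merges, the sorted array is [7, 18, 18, 21, 29, 36, 38, 44].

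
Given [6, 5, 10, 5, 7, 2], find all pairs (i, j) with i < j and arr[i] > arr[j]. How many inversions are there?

Finding inversions in [6, 5, 10, 5, 7, 2]:

(0, 1): arr[0]=6 > arr[1]=5
(0, 3): arr[0]=6 > arr[3]=5
(0, 5): arr[0]=6 > arr[5]=2
(1, 5): arr[1]=5 > arr[5]=2
(2, 3): arr[2]=10 > arr[3]=5
(2, 4): arr[2]=10 > arr[4]=7
(2, 5): arr[2]=10 > arr[5]=2
(3, 5): arr[3]=5 > arr[5]=2
(4, 5): arr[4]=7 > arr[5]=2

Total inversions: 9

The array has 9 inversion(s): (0,1), (0,3), (0,5), (1,5), (2,3), (2,4), (2,5), (3,5), (4,5). Each pair (i,j) satisfies i < j and arr[i] > arr[j].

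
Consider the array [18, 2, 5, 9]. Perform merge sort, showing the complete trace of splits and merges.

Merge sort trace:

Split: [18, 2, 5, 9] -> [18, 2] and [5, 9]
  Split: [18, 2] -> [18] and [2]
  Merge: [18] + [2] -> [2, 18]
  Split: [5, 9] -> [5] and [9]
  Merge: [5] + [9] -> [5, 9]
Merge: [2, 18] + [5, 9] -> [2, 5, 9, 18]

Final sorted array: [2, 5, 9, 18]

The merge sort proceeds by recursively splitting the array and merging sorted halves.
After all merges, the sorted array is [2, 5, 9, 18].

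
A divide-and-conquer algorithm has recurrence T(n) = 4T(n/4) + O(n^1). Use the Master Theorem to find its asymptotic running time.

Master Theorem for T(n) = 4T(n/4) + O(n^1):

a = 4, b = 4, c = 1
log_b(a) = log_4(4) = 1.0000

Case 2: c = 1 = log_4(4) = 1.0000
T(n) = O(n^1 log n) = O(n log n)

For T(n) = 4T(n/4) + O(n^1): log_4(4) = 1.0000. This is Case 2 of the Master Theorem (c = log_b(a), equal work at all levels), giving O(n log n).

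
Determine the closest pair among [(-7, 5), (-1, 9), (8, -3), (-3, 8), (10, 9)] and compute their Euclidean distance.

Computing all pairwise distances among 5 points:

d((-7, 5), (-1, 9)) = 7.2111
d((-7, 5), (8, -3)) = 17.0
d((-7, 5), (-3, 8)) = 5.0
d((-7, 5), (10, 9)) = 17.4642
d((-1, 9), (8, -3)) = 15.0
d((-1, 9), (-3, 8)) = 2.2361 <-- minimum
d((-1, 9), (10, 9)) = 11.0
d((8, -3), (-3, 8)) = 15.5563
d((8, -3), (10, 9)) = 12.1655
d((-3, 8), (10, 9)) = 13.0384

Closest pair: (-1, 9) and (-3, 8) with distance 2.2361

The closest pair is (-1, 9) and (-3, 8) with Euclidean distance 2.2361. For 5 points, brute-force pairwise comparison is shown above. For large n, the divide-and-conquer algorithm (sort by x, recurse on halves, check the dividing strip) achieves O(n log n).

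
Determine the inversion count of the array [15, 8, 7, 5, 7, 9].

Finding inversions in [15, 8, 7, 5, 7, 9]:

(0, 1): arr[0]=15 > arr[1]=8
(0, 2): arr[0]=15 > arr[2]=7
(0, 3): arr[0]=15 > arr[3]=5
(0, 4): arr[0]=15 > arr[4]=7
(0, 5): arr[0]=15 > arr[5]=9
(1, 2): arr[1]=8 > arr[2]=7
(1, 3): arr[1]=8 > arr[3]=5
(1, 4): arr[1]=8 > arr[4]=7
(2, 3): arr[2]=7 > arr[3]=5

Total inversions: 9

The array has 9 inversion(s): (0,1), (0,2), (0,3), (0,4), (0,5), (1,2), (1,3), (1,4), (2,3). Each pair (i,j) satisfies i < j and arr[i] > arr[j].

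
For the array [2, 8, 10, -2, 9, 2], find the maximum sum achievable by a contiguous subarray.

Using Kadane's algorithm on [2, 8, 10, -2, 9, 2]:

Scanning through the array:
Position 1 (value 8): max_ending_here = 10, max_so_far = 10
Position 2 (value 10): max_ending_here = 20, max_so_far = 20
Position 3 (value -2): max_ending_here = 18, max_so_far = 20
Position 4 (value 9): max_ending_here = 27, max_so_far = 27
Position 5 (value 2): max_ending_here = 29, max_so_far = 29

Maximum subarray: [2, 8, 10, -2, 9, 2]
Maximum sum: 29

The maximum subarray is [2, 8, 10, -2, 9, 2] with sum 29. This subarray runs from index 0 to index 5.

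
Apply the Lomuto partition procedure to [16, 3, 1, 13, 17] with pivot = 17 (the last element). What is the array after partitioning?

Lomuto partition with pivot = 17:

Initial array: [16, 3, 1, 13, 17]

arr[0]=16 <= 17: swap with position 0, array becomes [16, 3, 1, 13, 17]
arr[1]=3 <= 17: swap with position 1, array becomes [16, 3, 1, 13, 17]
arr[2]=1 <= 17: swap with position 2, array becomes [16, 3, 1, 13, 17]
arr[3]=13 <= 17: swap with position 3, array becomes [16, 3, 1, 13, 17]

Place pivot at position 4: [16, 3, 1, 13, 17]
Pivot position: 4

After partitioning with pivot 17, the array becomes [16, 3, 1, 13, 17]. The pivot is placed at index 4. All elements to the left of the pivot are <= 17, and all elements to the right are > 17.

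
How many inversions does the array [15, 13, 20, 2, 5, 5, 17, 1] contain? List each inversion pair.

Finding inversions in [15, 13, 20, 2, 5, 5, 17, 1]:

(0, 1): arr[0]=15 > arr[1]=13
(0, 3): arr[0]=15 > arr[3]=2
(0, 4): arr[0]=15 > arr[4]=5
(0, 5): arr[0]=15 > arr[5]=5
(0, 7): arr[0]=15 > arr[7]=1
(1, 3): arr[1]=13 > arr[3]=2
(1, 4): arr[1]=13 > arr[4]=5
(1, 5): arr[1]=13 > arr[5]=5
(1, 7): arr[1]=13 > arr[7]=1
(2, 3): arr[2]=20 > arr[3]=2
(2, 4): arr[2]=20 > arr[4]=5
(2, 5): arr[2]=20 > arr[5]=5
(2, 6): arr[2]=20 > arr[6]=17
(2, 7): arr[2]=20 > arr[7]=1
(3, 7): arr[3]=2 > arr[7]=1
(4, 7): arr[4]=5 > arr[7]=1
(5, 7): arr[5]=5 > arr[7]=1
(6, 7): arr[6]=17 > arr[7]=1

Total inversions: 18

The array has 18 inversion(s): (0,1), (0,3), (0,4), (0,5), (0,7), (1,3), (1,4), (1,5), (1,7), (2,3), (2,4), (2,5), (2,6), (2,7), (3,7), (4,7), (5,7), (6,7). Each pair (i,j) satisfies i < j and arr[i] > arr[j].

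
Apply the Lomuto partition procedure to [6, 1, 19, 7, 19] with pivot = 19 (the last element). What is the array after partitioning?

Lomuto partition with pivot = 19:

Initial array: [6, 1, 19, 7, 19]

arr[0]=6 <= 19: swap with position 0, array becomes [6, 1, 19, 7, 19]
arr[1]=1 <= 19: swap with position 1, array becomes [6, 1, 19, 7, 19]
arr[2]=19 <= 19: swap with position 2, array becomes [6, 1, 19, 7, 19]
arr[3]=7 <= 19: swap with position 3, array becomes [6, 1, 19, 7, 19]

Place pivot at position 4: [6, 1, 19, 7, 19]
Pivot position: 4

After partitioning with pivot 19, the array becomes [6, 1, 19, 7, 19]. The pivot is placed at index 4. All elements to the left of the pivot are <= 19, and all elements to the right are > 19.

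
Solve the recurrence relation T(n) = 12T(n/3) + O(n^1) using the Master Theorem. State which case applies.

Master Theorem for T(n) = 12T(n/3) + O(n^1):

a = 12, b = 3, c = 1
log_b(a) = log_3(12) = 2.2619

Case 1: c = 1 < log_3(12) = 2.2619
T(n) = O(n^(log_3 12))

For T(n) = 12T(n/3) + O(n^1): log_3(12) = 2.2619. This is Case 1 of the Master Theorem (c < log_b(a), work dominated by leaves), giving O(n^(log_3 12)).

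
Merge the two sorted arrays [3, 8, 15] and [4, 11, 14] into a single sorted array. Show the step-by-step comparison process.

Merging process:

Compare 3 vs 4: take 3 from left. Merged: [3]
Compare 8 vs 4: take 4 from right. Merged: [3, 4]
Compare 8 vs 11: take 8 from left. Merged: [3, 4, 8]
Compare 15 vs 11: take 11 from right. Merged: [3, 4, 8, 11]
Compare 15 vs 14: take 14 from right. Merged: [3, 4, 8, 11, 14]
Append remaining from left: [15]. Merged: [3, 4, 8, 11, 14, 15]

Final merged array: [3, 4, 8, 11, 14, 15]
Total comparisons: 5

The merged array is [3, 4, 8, 11, 14, 15], requiring 5 comparisons. The merge step runs in O(n) time where n is the total number of elements.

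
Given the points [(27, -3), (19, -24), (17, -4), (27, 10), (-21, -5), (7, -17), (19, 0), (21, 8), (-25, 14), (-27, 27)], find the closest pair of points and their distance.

Computing all pairwise distances among 10 points:

d((27, -3), (19, -24)) = 22.4722
d((27, -3), (17, -4)) = 10.0499
d((27, -3), (27, 10)) = 13.0
d((27, -3), (-21, -5)) = 48.0416
d((27, -3), (7, -17)) = 24.4131
d((27, -3), (19, 0)) = 8.544
d((27, -3), (21, 8)) = 12.53
d((27, -3), (-25, 14)) = 54.7083
d((27, -3), (-27, 27)) = 61.7738
d((19, -24), (17, -4)) = 20.0998
d((19, -24), (27, 10)) = 34.9285
d((19, -24), (-21, -5)) = 44.2832
d((19, -24), (7, -17)) = 13.8924
d((19, -24), (19, 0)) = 24.0
d((19, -24), (21, 8)) = 32.0624
d((19, -24), (-25, 14)) = 58.1378
d((19, -24), (-27, 27)) = 68.6804
d((17, -4), (27, 10)) = 17.2047
d((17, -4), (-21, -5)) = 38.0132
d((17, -4), (7, -17)) = 16.4012
d((17, -4), (19, 0)) = 4.4721 <-- minimum
d((17, -4), (21, 8)) = 12.6491
d((17, -4), (-25, 14)) = 45.6946
d((17, -4), (-27, 27)) = 53.8238
d((27, 10), (-21, -5)) = 50.2892
d((27, 10), (7, -17)) = 33.6006
d((27, 10), (19, 0)) = 12.8062
d((27, 10), (21, 8)) = 6.3246
d((27, 10), (-25, 14)) = 52.1536
d((27, 10), (-27, 27)) = 56.6127
d((-21, -5), (7, -17)) = 30.4631
d((-21, -5), (19, 0)) = 40.3113
d((-21, -5), (21, 8)) = 43.9659
d((-21, -5), (-25, 14)) = 19.4165
d((-21, -5), (-27, 27)) = 32.5576
d((7, -17), (19, 0)) = 20.8087
d((7, -17), (21, 8)) = 28.6531
d((7, -17), (-25, 14)) = 44.5533
d((7, -17), (-27, 27)) = 55.6058
d((19, 0), (21, 8)) = 8.2462
d((19, 0), (-25, 14)) = 46.1736
d((19, 0), (-27, 27)) = 53.3385
d((21, 8), (-25, 14)) = 46.3897
d((21, 8), (-27, 27)) = 51.6236
d((-25, 14), (-27, 27)) = 13.1529

Closest pair: (17, -4) and (19, 0) with distance 4.4721

The closest pair is (17, -4) and (19, 0) with Euclidean distance 4.4721. For 10 points, brute-force pairwise comparison is shown above. For large n, the divide-and-conquer algorithm (sort by x, recurse on halves, check the dividing strip) achieves O(n log n).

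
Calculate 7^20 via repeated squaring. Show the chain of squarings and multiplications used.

Computing 7^20 by squaring (build up from 7^1; each line after the first costs one multiplication):

7^1 = 7
7^2 = (7^1)^2 = 7^2 = 49
7^4 = (7^2)^2 = 49^2 = 2401
7^5 = 7 * 7^4 = 7 * 2401 = 16807
7^10 = (7^5)^2 = 16807^2 = 282475249
7^20 = (7^10)^2 = 282475249^2 = 79792266297612001

Result: 79792266297612001
Multiplications needed: 5 (5 lines after 7^1)

7^20 = 79792266297612001. Using exponentiation by squaring, this requires 5 multiplications. The key idea: if the exponent is even, square the half-power; if odd, multiply by the base once.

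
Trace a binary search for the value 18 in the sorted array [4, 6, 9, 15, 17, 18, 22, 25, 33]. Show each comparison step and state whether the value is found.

Binary search for 18 in [4, 6, 9, 15, 17, 18, 22, 25, 33]:

lo=0, hi=8, mid=4, arr[mid]=17 -> 17 < 18, search right half
lo=5, hi=8, mid=6, arr[mid]=22 -> 22 > 18, search left half
lo=5, hi=5, mid=5, arr[mid]=18 -> Found target at index 5!

Binary search finds 18 at index 5 after 3 comparisons. The search repeatedly halves the search space by comparing with the middle element.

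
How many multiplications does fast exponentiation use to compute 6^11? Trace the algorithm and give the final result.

Computing 6^11 by squaring (build up from 6^1; each line after the first costs one multiplication):

6^1 = 6
6^2 = (6^1)^2 = 6^2 = 36
6^4 = (6^2)^2 = 36^2 = 1296
6^5 = 6 * 6^4 = 6 * 1296 = 7776
6^10 = (6^5)^2 = 7776^2 = 60466176
6^11 = 6 * 6^10 = 6 * 60466176 = 362797056

Result: 362797056
Multiplications needed: 5 (5 lines after 6^1)

6^11 = 362797056. Using exponentiation by squaring, this requires 5 multiplications. The key idea: if the exponent is even, square the half-power; if odd, multiply by the base once.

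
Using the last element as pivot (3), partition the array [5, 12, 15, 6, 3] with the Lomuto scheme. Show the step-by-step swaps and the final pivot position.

Lomuto partition with pivot = 3:

Initial array: [5, 12, 15, 6, 3]

arr[0]=5 > 3: no swap
arr[1]=12 > 3: no swap
arr[2]=15 > 3: no swap
arr[3]=6 > 3: no swap

Place pivot at position 0: [3, 12, 15, 6, 5]
Pivot position: 0

After partitioning with pivot 3, the array becomes [3, 12, 15, 6, 5]. The pivot is placed at index 0. All elements to the left of the pivot are <= 3, and all elements to the right are > 3.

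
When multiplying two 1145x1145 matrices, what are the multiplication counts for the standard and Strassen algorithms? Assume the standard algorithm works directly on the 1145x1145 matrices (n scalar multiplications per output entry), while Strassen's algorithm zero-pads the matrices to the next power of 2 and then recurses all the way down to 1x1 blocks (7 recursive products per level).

Matrix multiplication for 1145x1145 matrices:

Strassen's algorithm requires power-of-2 dimensions. Pad 1145x1145 to 2048x2048 (next power of 2).

Standard algorithm: 1145^3 = 1501123625 multiplications
Strassen's algorithm: 7^(log2(2048)) = 7^11 = 1977326743 multiplications
Difference: 1501123625 - 1977326743 = -476203118 (Strassen uses MORE here due to padding overhead — for small or just-over-power-of-2 n, padding can outweigh the per-level savings)

Standard: 1501123625 multiplications (1145^3). Strassen: 1977326743 multiplications (7^11, after padding to 2048x2048). Strassen reduces 8 recursive multiplications to 7 at each level.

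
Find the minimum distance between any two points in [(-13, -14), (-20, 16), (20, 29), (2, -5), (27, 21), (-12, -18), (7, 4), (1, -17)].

Computing all pairwise distances among 8 points:

d((-13, -14), (-20, 16)) = 30.8058
d((-13, -14), (20, 29)) = 54.2033
d((-13, -14), (2, -5)) = 17.4929
d((-13, -14), (27, 21)) = 53.1507
d((-13, -14), (-12, -18)) = 4.1231 <-- minimum
d((-13, -14), (7, 4)) = 26.9072
d((-13, -14), (1, -17)) = 14.3178
d((-20, 16), (20, 29)) = 42.0595
d((-20, 16), (2, -5)) = 30.4138
d((-20, 16), (27, 21)) = 47.2652
d((-20, 16), (-12, -18)) = 34.9285
d((-20, 16), (7, 4)) = 29.5466
d((-20, 16), (1, -17)) = 39.1152
d((20, 29), (2, -5)) = 38.4708
d((20, 29), (27, 21)) = 10.6301
d((20, 29), (-12, -18)) = 56.8595
d((20, 29), (7, 4)) = 28.178
d((20, 29), (1, -17)) = 49.7695
d((2, -5), (27, 21)) = 36.0694
d((2, -5), (-12, -18)) = 19.105
d((2, -5), (7, 4)) = 10.2956
d((2, -5), (1, -17)) = 12.0416
d((27, 21), (-12, -18)) = 55.1543
d((27, 21), (7, 4)) = 26.2488
d((27, 21), (1, -17)) = 46.0435
d((-12, -18), (7, 4)) = 29.0689
d((-12, -18), (1, -17)) = 13.0384
d((7, 4), (1, -17)) = 21.8403

Closest pair: (-13, -14) and (-12, -18) with distance 4.1231

The closest pair is (-13, -14) and (-12, -18) with Euclidean distance 4.1231. For 8 points, brute-force pairwise comparison is shown above. For large n, the divide-and-conquer algorithm (sort by x, recurse on halves, check the dividing strip) achieves O(n log n).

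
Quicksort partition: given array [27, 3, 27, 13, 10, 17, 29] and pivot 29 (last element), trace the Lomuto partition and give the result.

Lomuto partition with pivot = 29:

Initial array: [27, 3, 27, 13, 10, 17, 29]

arr[0]=27 <= 29: swap with position 0, array becomes [27, 3, 27, 13, 10, 17, 29]
arr[1]=3 <= 29: swap with position 1, array becomes [27, 3, 27, 13, 10, 17, 29]
arr[2]=27 <= 29: swap with position 2, array becomes [27, 3, 27, 13, 10, 17, 29]
arr[3]=13 <= 29: swap with position 3, array becomes [27, 3, 27, 13, 10, 17, 29]
arr[4]=10 <= 29: swap with position 4, array becomes [27, 3, 27, 13, 10, 17, 29]
arr[5]=17 <= 29: swap with position 5, array becomes [27, 3, 27, 13, 10, 17, 29]

Place pivot at position 6: [27, 3, 27, 13, 10, 17, 29]
Pivot position: 6

After partitioning with pivot 29, the array becomes [27, 3, 27, 13, 10, 17, 29]. The pivot is placed at index 6. All elements to the left of the pivot are <= 29, and all elements to the right are > 29.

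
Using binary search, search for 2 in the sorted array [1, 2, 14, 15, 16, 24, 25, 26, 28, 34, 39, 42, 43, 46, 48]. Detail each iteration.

Binary search for 2 in [1, 2, 14, 15, 16, 24, 25, 26, 28, 34, 39, 42, 43, 46, 48]:

lo=0, hi=14, mid=7, arr[mid]=26 -> 26 > 2, search left half
lo=0, hi=6, mid=3, arr[mid]=15 -> 15 > 2, search left half
lo=0, hi=2, mid=1, arr[mid]=2 -> Found target at index 1!

Binary search finds 2 at index 1 after 3 comparisons. The search repeatedly halves the search space by comparing with the middle element.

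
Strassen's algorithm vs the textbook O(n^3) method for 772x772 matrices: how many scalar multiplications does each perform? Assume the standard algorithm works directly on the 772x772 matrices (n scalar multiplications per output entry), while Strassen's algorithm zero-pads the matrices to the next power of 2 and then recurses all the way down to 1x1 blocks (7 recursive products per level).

Matrix multiplication for 772x772 matrices:

Strassen's algorithm requires power-of-2 dimensions. Pad 772x772 to 1024x1024 (next power of 2).

Standard algorithm: 772^3 = 460099648 multiplications
Strassen's algorithm: 7^(log2(1024)) = 7^10 = 282475249 multiplications
Savings: 460099648 - 282475249 = 177624399 multiplications

Standard: 460099648 multiplications (772^3). Strassen: 282475249 multiplications (7^10, after padding to 1024x1024). Strassen reduces 8 recursive multiplications to 7 at each level.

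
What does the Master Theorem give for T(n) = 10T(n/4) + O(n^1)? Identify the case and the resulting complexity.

Master Theorem for T(n) = 10T(n/4) + O(n^1):

a = 10, b = 4, c = 1
log_b(a) = log_4(10) = 1.6610

Case 1: c = 1 < log_4(10) = 1.6610
T(n) = O(n^(log_4 10))

For T(n) = 10T(n/4) + O(n^1): log_4(10) = 1.6610. This is Case 1 of the Master Theorem (c < log_b(a), work dominated by leaves), giving O(n^(log_4 10)).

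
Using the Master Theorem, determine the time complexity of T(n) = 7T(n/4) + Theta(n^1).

Master Theorem for T(n) = 7T(n/4) + O(n^1):

a = 7, b = 4, c = 1
log_b(a) = log_4(7) = 1.4037

Case 1: c = 1 < log_4(7) = 1.4037
T(n) = O(n^(log_4 7))

For T(n) = 7T(n/4) + O(n^1): log_4(7) = 1.4037. This is Case 1 of the Master Theorem (c < log_b(a), work dominated by leaves), giving O(n^(log_4 7)).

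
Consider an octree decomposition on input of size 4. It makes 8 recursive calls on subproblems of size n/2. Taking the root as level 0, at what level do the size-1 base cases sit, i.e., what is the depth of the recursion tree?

For divide and conquer with division factor 2:

Problem sizes at each level:
Level 0: 4
Level 1: 2
Level 2: 1

The root is level 0 and the size-1 base case is level 2 (the tree spans levels 0 through 2, i.e. 3 levels counting the root), so the depth is the number of divisions: log_2(4) = 2

The recursion tree depth is log_2(4) = 2. At each level, the problem size is divided by 2, so it takes 2 divisions to reduce to a base case of size 1. The algorithm makes 8 recursive calls at each level.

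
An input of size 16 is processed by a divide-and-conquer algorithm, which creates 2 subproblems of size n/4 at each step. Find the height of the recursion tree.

For divide and conquer with division factor 4:

Problem sizes at each level:
Level 0: 16
Level 1: 4
Level 2: 1

The root is level 0 and the size-1 base case is level 2 (the tree spans levels 0 through 2, i.e. 3 levels counting the root), so the depth is the number of divisions: log_4(16) = 2

The recursion tree depth is log_4(16) = 2. At each level, the problem size is divided by 4, so it takes 2 divisions to reduce to a base case of size 1. The algorithm makes 2 recursive calls at each level.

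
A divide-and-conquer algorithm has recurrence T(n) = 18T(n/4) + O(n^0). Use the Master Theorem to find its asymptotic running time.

Master Theorem for T(n) = 18T(n/4) + O(n^0):

a = 18, b = 4, c = 0
log_b(a) = log_4(18) = 2.0850

Case 1: c = 0 < log_4(18) = 2.0850
T(n) = O(n^(log_4 18))

For T(n) = 18T(n/4) + O(n^0): log_4(18) = 2.0850. This is Case 1 of the Master Theorem (c < log_b(a), work dominated by leaves), giving O(n^(log_4 18)).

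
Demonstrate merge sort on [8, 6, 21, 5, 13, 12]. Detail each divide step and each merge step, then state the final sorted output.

Merge sort trace:

Split: [8, 6, 21, 5, 13, 12] -> [8, 6, 21] and [5, 13, 12]
  Split: [8, 6, 21] -> [8] and [6, 21]
    Split: [6, 21] -> [6] and [21]
    Merge: [6] + [21] -> [6, 21]
  Merge: [8] + [6, 21] -> [6, 8, 21]
  Split: [5, 13, 12] -> [5] and [13, 12]
    Split: [13, 12] -> [13] and [12]
    Merge: [13] + [12] -> [12, 13]
  Merge: [5] + [12, 13] -> [5, 12, 13]
Merge: [6, 8, 21] + [5, 12, 13] -> [5, 6, 8, 12, 13, 21]

Final sorted array: [5, 6, 8, 12, 13, 21]

The merge sort proceeds by recursively splitting the array and merging sorted halves.
After all merges, the sorted array is [5, 6, 8, 12, 13, 21].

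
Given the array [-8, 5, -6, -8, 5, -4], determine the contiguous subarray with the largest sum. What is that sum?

Using Kadane's algorithm on [-8, 5, -6, -8, 5, -4]:

Scanning through the array:
Position 1 (value 5): max_ending_here = 5, max_so_far = 5
Position 2 (value -6): max_ending_here = -1, max_so_far = 5
Position 3 (value -8): max_ending_here = -8, max_so_far = 5
Position 4 (value 5): max_ending_here = 5, max_so_far = 5
Position 5 (value -4): max_ending_here = 1, max_so_far = 5

Maximum subarray: [5]
Maximum sum: 5

The maximum subarray is [5] with sum 5. This subarray runs from index 1 to index 1.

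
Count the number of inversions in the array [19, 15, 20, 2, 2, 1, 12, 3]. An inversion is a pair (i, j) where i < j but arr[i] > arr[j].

Finding inversions in [19, 15, 20, 2, 2, 1, 12, 3]:

(0, 1): arr[0]=19 > arr[1]=15
(0, 3): arr[0]=19 > arr[3]=2
(0, 4): arr[0]=19 > arr[4]=2
(0, 5): arr[0]=19 > arr[5]=1
(0, 6): arr[0]=19 > arr[6]=12
(0, 7): arr[0]=19 > arr[7]=3
(1, 3): arr[1]=15 > arr[3]=2
(1, 4): arr[1]=15 > arr[4]=2
(1, 5): arr[1]=15 > arr[5]=1
(1, 6): arr[1]=15 > arr[6]=12
(1, 7): arr[1]=15 > arr[7]=3
(2, 3): arr[2]=20 > arr[3]=2
(2, 4): arr[2]=20 > arr[4]=2
(2, 5): arr[2]=20 > arr[5]=1
(2, 6): arr[2]=20 > arr[6]=12
(2, 7): arr[2]=20 > arr[7]=3
(3, 5): arr[3]=2 > arr[5]=1
(4, 5): arr[4]=2 > arr[5]=1
(6, 7): arr[6]=12 > arr[7]=3

Total inversions: 19

The array has 19 inversion(s): (0,1), (0,3), (0,4), (0,5), (0,6), (0,7), (1,3), (1,4), (1,5), (1,6), (1,7), (2,3), (2,4), (2,5), (2,6), (2,7), (3,5), (4,5), (6,7). Each pair (i,j) satisfies i < j and arr[i] > arr[j].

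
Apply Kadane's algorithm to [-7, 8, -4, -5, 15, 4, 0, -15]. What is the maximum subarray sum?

Using Kadane's algorithm on [-7, 8, -4, -5, 15, 4, 0, -15]:

Scanning through the array:
Position 1 (value 8): max_ending_here = 8, max_so_far = 8
Position 2 (value -4): max_ending_here = 4, max_so_far = 8
Position 3 (value -5): max_ending_here = -1, max_so_far = 8
Position 4 (value 15): max_ending_here = 15, max_so_far = 15
Position 5 (value 4): max_ending_here = 19, max_so_far = 19
Position 6 (value 0): max_ending_here = 19, max_so_far = 19
Position 7 (value -15): max_ending_here = 4, max_so_far = 19

Maximum subarray: [15, 4]
Maximum sum: 19

The maximum subarray is [15, 4] with sum 19. This subarray runs from index 4 to index 5.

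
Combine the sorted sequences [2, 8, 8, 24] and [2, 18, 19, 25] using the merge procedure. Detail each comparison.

Merging process:

Compare 2 vs 2: take 2 from left. Merged: [2]
Compare 8 vs 2: take 2 from right. Merged: [2, 2]
Compare 8 vs 18: take 8 from left. Merged: [2, 2, 8]
Compare 8 vs 18: take 8 from left. Merged: [2, 2, 8, 8]
Compare 24 vs 18: take 18 from right. Merged: [2, 2, 8, 8, 18]
Compare 24 vs 19: take 19 from right. Merged: [2, 2, 8, 8, 18, 19]
Compare 24 vs 25: take 24 from left. Merged: [2, 2, 8, 8, 18, 19, 24]
Append remaining from right: [25]. Merged: [2, 2, 8, 8, 18, 19, 24, 25]

Final merged array: [2, 2, 8, 8, 18, 19, 24, 25]
Total comparisons: 7

The merged array is [2, 2, 8, 8, 18, 19, 24, 25], requiring 7 comparisons. The merge step runs in O(n) time where n is the total number of elements.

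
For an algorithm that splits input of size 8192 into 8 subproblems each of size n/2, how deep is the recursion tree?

For divide and conquer with division factor 2:

Problem sizes at each level:
Level 0: 8192
Level 1: 4096
Level 2: 2048
Level 3: 1024
Level 4: 512
Level 5: 256
Level 6: 128
Level 7: 64
Level 8: 32
Level 9: 16
Level 10: 8
Level 11: 4
Level 12: 2
Level 13: 1

The root is level 0 and the size-1 base case is level 13 (the tree spans levels 0 through 13, i.e. 14 levels counting the root), so the depth is the number of divisions: log_2(8192) = 13

The recursion tree depth is log_2(8192) = 13. At each level, the problem size is divided by 2, so it takes 13 divisions to reduce to a base case of size 1. The algorithm makes 8 recursive calls at each level.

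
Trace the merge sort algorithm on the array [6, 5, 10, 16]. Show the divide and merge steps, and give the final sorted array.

Merge sort trace:

Split: [6, 5, 10, 16] -> [6, 5] and [10, 16]
  Split: [6, 5] -> [6] and [5]
  Merge: [6] + [5] -> [5, 6]
  Split: [10, 16] -> [10] and [16]
  Merge: [10] + [16] -> [10, 16]
Merge: [5, 6] + [10, 16] -> [5, 6, 10, 16]

Final sorted array: [5, 6, 10, 16]

The merge sort proceeds by recursively splitting the array and merging sorted halves.
After all merges, the sorted array is [5, 6, 10, 16].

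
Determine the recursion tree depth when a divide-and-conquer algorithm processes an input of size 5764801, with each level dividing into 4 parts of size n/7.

For divide and conquer with division factor 7:

Problem sizes at each level:
Level 0: 5764801
Level 1: 823543
Level 2: 117649
Level 3: 16807
Level 4: 2401
Level 5: 343
Level 6: 49
Level 7: 7
Level 8: 1

The root is level 0 and the size-1 base case is level 8 (the tree spans levels 0 through 8, i.e. 9 levels counting the root), so the depth is the number of divisions: log_7(5764801) = 8

The recursion tree depth is log_7(5764801) = 8. At each level, the problem size is divided by 7, so it takes 8 divisions to reduce to a base case of size 1. The algorithm makes 4 recursive calls at each level.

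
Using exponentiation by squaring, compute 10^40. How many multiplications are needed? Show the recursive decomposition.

Computing 10^40 by squaring (build up from 10^1; each line after the first costs one multiplication):

10^1 = 10
10^2 = (10^1)^2 = 10^2 = 100
10^4 = (10^2)^2 = 100^2 = 10000
10^5 = 10 * 10^4 = 10 * 10000 = 100000
10^10 = (10^5)^2 = 100000^2 = 10000000000
10^20 = (10^10)^2 = 10000000000^2 = 100000000000000000000
10^40 = (10^20)^2 = 100000000000000000000^2 = 10000000000000000000000000000000000000000

Result: 10000000000000000000000000000000000000000
Multiplications needed: 6 (6 lines after 10^1)

10^40 = 10000000000000000000000000000000000000000. Using exponentiation by squaring, this requires 6 multiplications. The key idea: if the exponent is even, square the half-power; if odd, multiply by the base once.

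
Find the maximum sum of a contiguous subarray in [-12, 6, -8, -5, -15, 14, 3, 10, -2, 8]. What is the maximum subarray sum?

Using Kadane's algorithm on [-12, 6, -8, -5, -15, 14, 3, 10, -2, 8]:

Scanning through the array:
Position 1 (value 6): max_ending_here = 6, max_so_far = 6
Position 2 (value -8): max_ending_here = -2, max_so_far = 6
Position 3 (value -5): max_ending_here = -5, max_so_far = 6
Position 4 (value -15): max_ending_here = -15, max_so_far = 6
Position 5 (value 14): max_ending_here = 14, max_so_far = 14
Position 6 (value 3): max_ending_here = 17, max_so_far = 17
Position 7 (value 10): max_ending_here = 27, max_so_far = 27
Position 8 (value -2): max_ending_here = 25, max_so_far = 27
Position 9 (value 8): max_ending_here = 33, max_so_far = 33

Maximum subarray: [14, 3, 10, -2, 8]
Maximum sum: 33

The maximum subarray is [14, 3, 10, -2, 8] with sum 33. This subarray runs from index 5 to index 9.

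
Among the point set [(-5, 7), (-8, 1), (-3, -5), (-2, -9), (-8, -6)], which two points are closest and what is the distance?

Computing all pairwise distances among 5 points:

d((-5, 7), (-8, 1)) = 6.7082
d((-5, 7), (-3, -5)) = 12.1655
d((-5, 7), (-2, -9)) = 16.2788
d((-5, 7), (-8, -6)) = 13.3417
d((-8, 1), (-3, -5)) = 7.8102
d((-8, 1), (-2, -9)) = 11.6619
d((-8, 1), (-8, -6)) = 7.0
d((-3, -5), (-2, -9)) = 4.1231 <-- minimum
d((-3, -5), (-8, -6)) = 5.099
d((-2, -9), (-8, -6)) = 6.7082

Closest pair: (-3, -5) and (-2, -9) with distance 4.1231

The closest pair is (-3, -5) and (-2, -9) with Euclidean distance 4.1231. For 5 points, brute-force pairwise comparison is shown above. For large n, the divide-and-conquer algorithm (sort by x, recurse on halves, check the dividing strip) achieves O(n log n).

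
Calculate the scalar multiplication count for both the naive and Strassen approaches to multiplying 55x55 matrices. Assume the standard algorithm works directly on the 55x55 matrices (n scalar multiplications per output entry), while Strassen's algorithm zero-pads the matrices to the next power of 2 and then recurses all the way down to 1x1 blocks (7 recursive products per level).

Matrix multiplication for 55x55 matrices:

Strassen's algorithm requires power-of-2 dimensions. Pad 55x55 to 64x64 (next power of 2).

Standard algorithm: 55^3 = 166375 multiplications
Strassen's algorithm: 7^(log2(64)) = 7^6 = 117649 multiplications
Savings: 166375 - 117649 = 48726 multiplications

Standard: 166375 multiplications (55^3). Strassen: 117649 multiplications (7^6, after padding to 64x64). Strassen reduces 8 recursive multiplications to 7 at each level.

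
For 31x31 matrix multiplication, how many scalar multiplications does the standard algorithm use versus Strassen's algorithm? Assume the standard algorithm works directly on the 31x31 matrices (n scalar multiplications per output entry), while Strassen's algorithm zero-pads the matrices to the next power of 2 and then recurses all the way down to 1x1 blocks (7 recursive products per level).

Matrix multiplication for 31x31 matrices:

Strassen's algorithm requires power-of-2 dimensions. Pad 31x31 to 32x32 (next power of 2).

Standard algorithm: 31^3 = 29791 multiplications
Strassen's algorithm: 7^(log2(32)) = 7^5 = 16807 multiplications
Savings: 29791 - 16807 = 12984 multiplications

Standard: 29791 multiplications (31^3). Strassen: 16807 multiplications (7^5, after padding to 32x32). Strassen reduces 8 recursive multiplications to 7 at each level.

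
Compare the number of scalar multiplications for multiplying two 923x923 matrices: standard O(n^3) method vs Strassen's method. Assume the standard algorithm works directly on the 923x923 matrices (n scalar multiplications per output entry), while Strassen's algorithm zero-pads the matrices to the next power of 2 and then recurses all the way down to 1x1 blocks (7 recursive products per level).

Matrix multiplication for 923x923 matrices:

Strassen's algorithm requires power-of-2 dimensions. Pad 923x923 to 1024x1024 (next power of 2).

Standard algorithm: 923^3 = 786330467 multiplications
Strassen's algorithm: 7^(log2(1024)) = 7^10 = 282475249 multiplications
Savings: 786330467 - 282475249 = 503855218 multiplications

Standard: 786330467 multiplications (923^3). Strassen: 282475249 multiplications (7^10, after padding to 1024x1024). Strassen reduces 8 recursive multiplications to 7 at each level.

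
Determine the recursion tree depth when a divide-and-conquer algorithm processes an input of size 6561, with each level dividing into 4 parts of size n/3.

For divide and conquer with division factor 3:

Problem sizes at each level:
Level 0: 6561
Level 1: 2187
Level 2: 729
Level 3: 243
Level 4: 81
Level 5: 27
Level 6: 9
Level 7: 3
Level 8: 1

The root is level 0 and the size-1 base case is level 8 (the tree spans levels 0 through 8, i.e. 9 levels counting the root), so the depth is the number of divisions: log_3(6561) = 8

The recursion tree depth is log_3(6561) = 8. At each level, the problem size is divided by 3, so it takes 8 divisions to reduce to a base case of size 1. The algorithm makes 4 recursive calls at each level.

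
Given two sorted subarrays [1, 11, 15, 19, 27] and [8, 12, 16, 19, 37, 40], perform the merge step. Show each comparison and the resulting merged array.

Merging process:

Compare 1 vs 8: take 1 from left. Merged: [1]
Compare 11 vs 8: take 8 from right. Merged: [1, 8]
Compare 11 vs 12: take 11 from left. Merged: [1, 8, 11]
Compare 15 vs 12: take 12 from right. Merged: [1, 8, 11, 12]
Compare 15 vs 16: take 15 from left. Merged: [1, 8, 11, 12, 15]
Compare 19 vs 16: take 16 from right. Merged: [1, 8, 11, 12, 15, 16]
Compare 19 vs 19: take 19 from left. Merged: [1, 8, 11, 12, 15, 16, 19]
Compare 27 vs 19: take 19 from right. Merged: [1, 8, 11, 12, 15, 16, 19, 19]
Compare 27 vs 37: take 27 from left. Merged: [1, 8, 11, 12, 15, 16, 19, 19, 27]
Append remaining from right: [37, 40]. Merged: [1, 8, 11, 12, 15, 16, 19, 19, 27, 37, 40]

Final merged array: [1, 8, 11, 12, 15, 16, 19, 19, 27, 37, 40]
Total comparisons: 9

The merged array is [1, 8, 11, 12, 15, 16, 19, 19, 27, 37, 40], requiring 9 comparisons. The merge step runs in O(n) time where n is the total number of elements.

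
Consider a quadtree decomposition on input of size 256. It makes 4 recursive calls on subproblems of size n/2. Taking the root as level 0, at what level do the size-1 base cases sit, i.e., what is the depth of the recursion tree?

For divide and conquer with division factor 2:

Problem sizes at each level:
Level 0: 256
Level 1: 128
Level 2: 64
Level 3: 32
Level 4: 16
Level 5: 8
Level 6: 4
Level 7: 2
Level 8: 1

The root is level 0 and the size-1 base case is level 8 (the tree spans levels 0 through 8, i.e. 9 levels counting the root), so the depth is the number of divisions: log_2(256) = 8

The recursion tree depth is log_2(256) = 8. At each level, the problem size is divided by 2, so it takes 8 divisions to reduce to a base case of size 1. The algorithm makes 4 recursive calls at each level.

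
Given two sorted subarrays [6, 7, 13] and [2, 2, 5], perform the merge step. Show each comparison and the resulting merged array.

Merging process:

Compare 6 vs 2: take 2 from right. Merged: [2]
Compare 6 vs 2: take 2 from right. Merged: [2, 2]
Compare 6 vs 5: take 5 from right. Merged: [2, 2, 5]
Append remaining from left: [6, 7, 13]. Merged: [2, 2, 5, 6, 7, 13]

Final merged array: [2, 2, 5, 6, 7, 13]
Total comparisons: 3

The merged array is [2, 2, 5, 6, 7, 13], requiring 3 comparisons. The merge step runs in O(n) time where n is the total number of elements.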